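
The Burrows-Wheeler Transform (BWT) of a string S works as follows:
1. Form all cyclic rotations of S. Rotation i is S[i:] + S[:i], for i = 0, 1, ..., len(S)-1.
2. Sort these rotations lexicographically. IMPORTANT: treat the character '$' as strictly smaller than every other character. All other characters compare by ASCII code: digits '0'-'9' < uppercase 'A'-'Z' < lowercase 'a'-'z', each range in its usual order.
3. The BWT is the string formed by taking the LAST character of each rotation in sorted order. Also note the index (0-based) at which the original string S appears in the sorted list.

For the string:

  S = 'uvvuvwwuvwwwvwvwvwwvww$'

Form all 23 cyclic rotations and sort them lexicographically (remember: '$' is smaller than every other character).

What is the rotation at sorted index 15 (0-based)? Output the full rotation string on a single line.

Answer: wvwvwwvww$uvvuvwwuvwwwv

Derivation:
All 23 rotations (rotation i = S[i:]+S[:i]):
  rot[0] = uvvuvwwuvwwwvwvwvwwvww$
  rot[1] = vvuvwwuvwwwvwvwvwwvww$u
  rot[2] = vuvwwuvwwwvwvwvwwvww$uv
  rot[3] = uvwwuvwwwvwvwvwwvww$uvv
  rot[4] = vwwuvwwwvwvwvwwvww$uvvu
  rot[5] = wwuvwwwvwvwvwwvww$uvvuv
  rot[6] = wuvwwwvwvwvwwvww$uvvuvw
  rot[7] = uvwwwvwvwvwwvww$uvvuvww
  rot[8] = vwwwvwvwvwwvww$uvvuvwwu
  rot[9] = wwwvwvwvwwvww$uvvuvwwuv
  rot[10] = wwvwvwvwwvww$uvvuvwwuvw
  rot[11] = wvwvwvwwvww$uvvuvwwuvww
  rot[12] = vwvwvwwvww$uvvuvwwuvwww
  rot[13] = wvwvwwvww$uvvuvwwuvwwwv
  rot[14] = vwvwwvww$uvvuvwwuvwwwvw
  rot[15] = wvwwvww$uvvuvwwuvwwwvwv
  rot[16] = vwwvww$uvvuvwwuvwwwvwvw
  rot[17] = wwvww$uvvuvwwuvwwwvwvwv
  rot[18] = wvww$uvvuvwwuvwwwvwvwvw
  rot[19] = vww$uvvuvwwuvwwwvwvwvww
  rot[20] = ww$uvvuvwwuvwwwvwvwvwwv
  rot[21] = w$uvvuvwwuvwwwvwvwvwwvw
  rot[22] = $uvvuvwwuvwwwvwvwvwwvww
Sorted (with $ < everything):
  sorted[0] = $uvvuvwwuvwwwvwvwvwwvww
  sorted[1] = uvvuvwwuvwwwvwvwvwwvww$
  sorted[2] = uvwwuvwwwvwvwvwwvww$uvv
  sorted[3] = uvwwwvwvwvwwvww$uvvuvww
  sorted[4] = vuvwwuvwwwvwvwvwwvww$uv
  sorted[5] = vvuvwwuvwwwvwvwvwwvww$u
  sorted[6] = vwvwvwwvww$uvvuvwwuvwww
  sorted[7] = vwvwwvww$uvvuvwwuvwwwvw
  sorted[8] = vww$uvvuvwwuvwwwvwvwvww
  sorted[9] = vwwuvwwwvwvwvwwvww$uvvu
  sorted[10] = vwwvww$uvvuvwwuvwwwvwvw
  sorted[11] = vwwwvwvwvwwvww$uvvuvwwu
  sorted[12] = w$uvvuvwwuvwwwvwvwvwwvw
  sorted[13] = wuvwwwvwvwvwwvww$uvvuvw
  sorted[14] = wvwvwvwwvww$uvvuvwwuvww
  sorted[15] = wvwvwwvww$uvvuvwwuvwwwv
  sorted[16] = wvww$uvvuvwwuvwwwvwvwvw
  sorted[17] = wvwwvww$uvvuvwwuvwwwvwv
  sorted[18] = ww$uvvuvwwuvwwwvwvwvwwv
  sorted[19] = wwuvwwwvwvwvwwvww$uvvuv
  sorted[20] = wwvwvwvwwvww$uvvuvwwuvw
  sorted[21] = wwvww$uvvuvwwuvwwwvwvwv
  sorted[22] = wwwvwvwvwwvww$uvvuvwwuv
sorted[15] = wvwvwwvww$uvvuvwwuvwwwv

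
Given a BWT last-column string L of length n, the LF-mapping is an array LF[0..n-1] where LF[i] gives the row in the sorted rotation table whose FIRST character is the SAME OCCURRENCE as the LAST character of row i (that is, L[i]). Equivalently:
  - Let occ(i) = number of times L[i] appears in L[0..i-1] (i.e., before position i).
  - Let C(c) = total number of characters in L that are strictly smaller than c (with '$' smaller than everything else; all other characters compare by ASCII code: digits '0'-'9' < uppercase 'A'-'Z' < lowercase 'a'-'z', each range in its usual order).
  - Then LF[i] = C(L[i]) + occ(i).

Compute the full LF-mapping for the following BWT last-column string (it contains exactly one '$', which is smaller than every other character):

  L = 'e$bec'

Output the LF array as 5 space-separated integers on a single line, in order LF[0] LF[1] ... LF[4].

Answer: 3 0 1 4 2

Derivation:
Char counts: '$':1, 'b':1, 'c':1, 'e':2
C (first-col start): C('$')=0, C('b')=1, C('c')=2, C('e')=3
L[0]='e': occ=0, LF[0]=C('e')+0=3+0=3
L[1]='$': occ=0, LF[1]=C('$')+0=0+0=0
L[2]='b': occ=0, LF[2]=C('b')+0=1+0=1
L[3]='e': occ=1, LF[3]=C('e')+1=3+1=4
L[4]='c': occ=0, LF[4]=C('c')+0=2+0=2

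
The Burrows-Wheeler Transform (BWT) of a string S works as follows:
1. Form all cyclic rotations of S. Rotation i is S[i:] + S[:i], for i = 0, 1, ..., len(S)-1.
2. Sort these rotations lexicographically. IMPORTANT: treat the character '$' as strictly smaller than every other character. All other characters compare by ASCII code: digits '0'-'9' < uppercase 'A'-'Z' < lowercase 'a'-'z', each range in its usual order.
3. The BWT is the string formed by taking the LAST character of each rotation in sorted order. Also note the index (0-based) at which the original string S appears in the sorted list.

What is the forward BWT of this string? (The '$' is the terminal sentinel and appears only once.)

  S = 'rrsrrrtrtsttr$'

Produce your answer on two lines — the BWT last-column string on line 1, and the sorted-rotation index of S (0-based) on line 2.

All 14 rotations (rotation i = S[i:]+S[:i]):
  rot[0] = rrsrrrtrtsttr$
  rot[1] = rsrrrtrtsttr$r
  rot[2] = srrrtrtsttr$rr
  rot[3] = rrrtrtsttr$rrs
  rot[4] = rrtrtsttr$rrsr
  rot[5] = rtrtsttr$rrsrr
  rot[6] = trtsttr$rrsrrr
  rot[7] = rtsttr$rrsrrrt
  rot[8] = tsttr$rrsrrrtr
  rot[9] = sttr$rrsrrrtrt
  rot[10] = ttr$rrsrrrtrts
  rot[11] = tr$rrsrrrtrtst
  rot[12] = r$rrsrrrtrtstt
  rot[13] = $rrsrrrtrtsttr
Sorted (with $ < everything):
  sorted[0] = $rrsrrrtrtsttr  (last char: 'r')
  sorted[1] = r$rrsrrrtrtstt  (last char: 't')
  sorted[2] = rrrtrtsttr$rrs  (last char: 's')
  sorted[3] = rrsrrrtrtsttr$  (last char: '$')
  sorted[4] = rrtrtsttr$rrsr  (last char: 'r')
  sorted[5] = rsrrrtrtsttr$r  (last char: 'r')
  sorted[6] = rtrtsttr$rrsrr  (last char: 'r')
  sorted[7] = rtsttr$rrsrrrt  (last char: 't')
  sorted[8] = srrrtrtsttr$rr  (last char: 'r')
  sorted[9] = sttr$rrsrrrtrt  (last char: 't')
  sorted[10] = tr$rrsrrrtrtst  (last char: 't')
  sorted[11] = trtsttr$rrsrrr  (last char: 'r')
  sorted[12] = tsttr$rrsrrrtr  (last char: 'r')
  sorted[13] = ttr$rrsrrrtrts  (last char: 's')
Last column: rts$rrrtrttrrs
Original string S is at sorted index 3

Answer: rts$rrrtrttrrs
3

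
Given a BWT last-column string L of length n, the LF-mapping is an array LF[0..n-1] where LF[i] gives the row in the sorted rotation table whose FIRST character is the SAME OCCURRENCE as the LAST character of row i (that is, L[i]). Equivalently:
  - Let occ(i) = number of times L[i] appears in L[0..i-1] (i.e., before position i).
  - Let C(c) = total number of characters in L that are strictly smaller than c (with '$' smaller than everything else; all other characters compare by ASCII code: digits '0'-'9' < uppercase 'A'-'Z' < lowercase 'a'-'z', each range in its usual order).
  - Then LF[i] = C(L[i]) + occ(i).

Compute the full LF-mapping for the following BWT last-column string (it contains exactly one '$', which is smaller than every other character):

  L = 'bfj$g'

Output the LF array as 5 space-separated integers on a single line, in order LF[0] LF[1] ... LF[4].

Answer: 1 2 4 0 3

Derivation:
Char counts: '$':1, 'b':1, 'f':1, 'g':1, 'j':1
C (first-col start): C('$')=0, C('b')=1, C('f')=2, C('g')=3, C('j')=4
L[0]='b': occ=0, LF[0]=C('b')+0=1+0=1
L[1]='f': occ=0, LF[1]=C('f')+0=2+0=2
L[2]='j': occ=0, LF[2]=C('j')+0=4+0=4
L[3]='$': occ=0, LF[3]=C('$')+0=0+0=0
L[4]='g': occ=0, LF[4]=C('g')+0=3+0=3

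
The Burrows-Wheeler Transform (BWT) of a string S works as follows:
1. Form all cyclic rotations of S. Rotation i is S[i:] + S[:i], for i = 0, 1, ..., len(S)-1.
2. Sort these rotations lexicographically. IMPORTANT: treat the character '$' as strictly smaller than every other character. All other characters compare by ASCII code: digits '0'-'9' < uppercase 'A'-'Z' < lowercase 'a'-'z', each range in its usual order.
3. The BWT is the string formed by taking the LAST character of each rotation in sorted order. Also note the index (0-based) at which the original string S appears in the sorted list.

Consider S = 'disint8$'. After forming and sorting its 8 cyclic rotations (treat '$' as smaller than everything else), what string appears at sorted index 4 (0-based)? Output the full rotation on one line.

All 8 rotations (rotation i = S[i:]+S[:i]):
  rot[0] = disint8$
  rot[1] = isint8$d
  rot[2] = sint8$di
  rot[3] = int8$dis
  rot[4] = nt8$disi
  rot[5] = t8$disin
  rot[6] = 8$disint
  rot[7] = $disint8
Sorted (with $ < everything):
  sorted[0] = $disint8
  sorted[1] = 8$disint
  sorted[2] = disint8$
  sorted[3] = int8$dis
  sorted[4] = isint8$d
  sorted[5] = nt8$disi
  sorted[6] = sint8$di
  sorted[7] = t8$disin
sorted[4] = isint8$d

Answer: isint8$d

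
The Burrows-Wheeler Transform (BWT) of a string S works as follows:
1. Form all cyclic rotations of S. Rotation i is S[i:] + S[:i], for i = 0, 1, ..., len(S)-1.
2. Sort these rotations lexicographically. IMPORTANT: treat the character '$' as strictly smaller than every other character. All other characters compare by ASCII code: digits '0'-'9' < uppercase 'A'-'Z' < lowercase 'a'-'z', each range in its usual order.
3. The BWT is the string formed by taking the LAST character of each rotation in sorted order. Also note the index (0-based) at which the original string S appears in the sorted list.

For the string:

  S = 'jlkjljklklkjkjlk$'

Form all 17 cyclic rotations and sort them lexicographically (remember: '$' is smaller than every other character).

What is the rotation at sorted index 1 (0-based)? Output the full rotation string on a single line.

All 17 rotations (rotation i = S[i:]+S[:i]):
  rot[0] = jlkjljklklkjkjlk$
  rot[1] = lkjljklklkjkjlk$j
  rot[2] = kjljklklkjkjlk$jl
  rot[3] = jljklklkjkjlk$jlk
  rot[4] = ljklklkjkjlk$jlkj
  rot[5] = jklklkjkjlk$jlkjl
  rot[6] = klklkjkjlk$jlkjlj
  rot[7] = lklkjkjlk$jlkjljk
  rot[8] = klkjkjlk$jlkjljkl
  rot[9] = lkjkjlk$jlkjljklk
  rot[10] = kjkjlk$jlkjljklkl
  rot[11] = jkjlk$jlkjljklklk
  rot[12] = kjlk$jlkjljklklkj
  rot[13] = jlk$jlkjljklklkjk
  rot[14] = lk$jlkjljklklkjkj
  rot[15] = k$jlkjljklklkjkjl
  rot[16] = $jlkjljklklkjkjlk
Sorted (with $ < everything):
  sorted[0] = $jlkjljklklkjkjlk
  sorted[1] = jkjlk$jlkjljklklk
  sorted[2] = jklklkjkjlk$jlkjl
  sorted[3] = jljklklkjkjlk$jlk
  sorted[4] = jlk$jlkjljklklkjk
  sorted[5] = jlkjljklklkjkjlk$
  sorted[6] = k$jlkjljklklkjkjl
  sorted[7] = kjkjlk$jlkjljklkl
  sorted[8] = kjljklklkjkjlk$jl
  sorted[9] = kjlk$jlkjljklklkj
  sorted[10] = klkjkjlk$jlkjljkl
  sorted[11] = klklkjkjlk$jlkjlj
  sorted[12] = ljklklkjkjlk$jlkj
  sorted[13] = lk$jlkjljklklkjkj
  sorted[14] = lkjkjlk$jlkjljklk
  sorted[15] = lkjljklklkjkjlk$j
  sorted[16] = lklkjkjlk$jlkjljk
sorted[1] = jkjlk$jlkjljklklk

Answer: jkjlk$jlkjljklklk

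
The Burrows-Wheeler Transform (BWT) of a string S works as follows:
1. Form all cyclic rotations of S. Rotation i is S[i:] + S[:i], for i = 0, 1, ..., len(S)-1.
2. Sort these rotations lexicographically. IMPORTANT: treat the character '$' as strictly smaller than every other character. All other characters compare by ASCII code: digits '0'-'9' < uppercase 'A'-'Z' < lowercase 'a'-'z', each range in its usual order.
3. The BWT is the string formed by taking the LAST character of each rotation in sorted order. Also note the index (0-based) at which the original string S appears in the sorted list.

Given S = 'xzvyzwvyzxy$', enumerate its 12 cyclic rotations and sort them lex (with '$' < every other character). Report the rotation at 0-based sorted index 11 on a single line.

All 12 rotations (rotation i = S[i:]+S[:i]):
  rot[0] = xzvyzwvyzxy$
  rot[1] = zvyzwvyzxy$x
  rot[2] = vyzwvyzxy$xz
  rot[3] = yzwvyzxy$xzv
  rot[4] = zwvyzxy$xzvy
  rot[5] = wvyzxy$xzvyz
  rot[6] = vyzxy$xzvyzw
  rot[7] = yzxy$xzvyzwv
  rot[8] = zxy$xzvyzwvy
  rot[9] = xy$xzvyzwvyz
  rot[10] = y$xzvyzwvyzx
  rot[11] = $xzvyzwvyzxy
Sorted (with $ < everything):
  sorted[0] = $xzvyzwvyzxy
  sorted[1] = vyzwvyzxy$xz
  sorted[2] = vyzxy$xzvyzw
  sorted[3] = wvyzxy$xzvyz
  sorted[4] = xy$xzvyzwvyz
  sorted[5] = xzvyzwvyzxy$
  sorted[6] = y$xzvyzwvyzx
  sorted[7] = yzwvyzxy$xzv
  sorted[8] = yzxy$xzvyzwv
  sorted[9] = zvyzwvyzxy$x
  sorted[10] = zwvyzxy$xzvy
  sorted[11] = zxy$xzvyzwvy
sorted[11] = zxy$xzvyzwvy

Answer: zxy$xzvyzwvy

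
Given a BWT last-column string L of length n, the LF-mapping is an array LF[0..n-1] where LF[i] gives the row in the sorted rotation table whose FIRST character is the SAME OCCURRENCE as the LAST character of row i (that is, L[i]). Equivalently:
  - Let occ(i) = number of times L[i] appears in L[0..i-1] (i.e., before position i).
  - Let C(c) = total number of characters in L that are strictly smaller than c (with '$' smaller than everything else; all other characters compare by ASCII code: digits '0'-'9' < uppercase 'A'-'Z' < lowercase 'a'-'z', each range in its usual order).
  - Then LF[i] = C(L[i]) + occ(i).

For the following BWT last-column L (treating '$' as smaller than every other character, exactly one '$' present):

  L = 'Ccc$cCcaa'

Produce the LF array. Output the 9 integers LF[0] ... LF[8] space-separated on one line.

Answer: 1 5 6 0 7 2 8 3 4

Derivation:
Char counts: '$':1, 'C':2, 'a':2, 'c':4
C (first-col start): C('$')=0, C('C')=1, C('a')=3, C('c')=5
L[0]='C': occ=0, LF[0]=C('C')+0=1+0=1
L[1]='c': occ=0, LF[1]=C('c')+0=5+0=5
L[2]='c': occ=1, LF[2]=C('c')+1=5+1=6
L[3]='$': occ=0, LF[3]=C('$')+0=0+0=0
L[4]='c': occ=2, LF[4]=C('c')+2=5+2=7
L[5]='C': occ=1, LF[5]=C('C')+1=1+1=2
L[6]='c': occ=3, LF[6]=C('c')+3=5+3=8
L[7]='a': occ=0, LF[7]=C('a')+0=3+0=3
L[8]='a': occ=1, LF[8]=C('a')+1=3+1=4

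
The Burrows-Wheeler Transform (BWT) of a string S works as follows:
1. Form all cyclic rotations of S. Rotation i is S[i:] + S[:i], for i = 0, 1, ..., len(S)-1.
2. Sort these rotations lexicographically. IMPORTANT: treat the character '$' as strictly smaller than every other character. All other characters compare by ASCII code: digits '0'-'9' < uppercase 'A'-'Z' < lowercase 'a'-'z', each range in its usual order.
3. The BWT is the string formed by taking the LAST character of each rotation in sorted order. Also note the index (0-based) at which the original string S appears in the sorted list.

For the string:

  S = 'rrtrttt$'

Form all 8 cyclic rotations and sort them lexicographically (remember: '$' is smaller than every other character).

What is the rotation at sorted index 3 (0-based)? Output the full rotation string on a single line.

Answer: rttt$rrt

Derivation:
All 8 rotations (rotation i = S[i:]+S[:i]):
  rot[0] = rrtrttt$
  rot[1] = rtrttt$r
  rot[2] = trttt$rr
  rot[3] = rttt$rrt
  rot[4] = ttt$rrtr
  rot[5] = tt$rrtrt
  rot[6] = t$rrtrtt
  rot[7] = $rrtrttt
Sorted (with $ < everything):
  sorted[0] = $rrtrttt
  sorted[1] = rrtrttt$
  sorted[2] = rtrttt$r
  sorted[3] = rttt$rrt
  sorted[4] = t$rrtrtt
  sorted[5] = trttt$rr
  sorted[6] = tt$rrtrt
  sorted[7] = ttt$rrtr
sorted[3] = rttt$rrt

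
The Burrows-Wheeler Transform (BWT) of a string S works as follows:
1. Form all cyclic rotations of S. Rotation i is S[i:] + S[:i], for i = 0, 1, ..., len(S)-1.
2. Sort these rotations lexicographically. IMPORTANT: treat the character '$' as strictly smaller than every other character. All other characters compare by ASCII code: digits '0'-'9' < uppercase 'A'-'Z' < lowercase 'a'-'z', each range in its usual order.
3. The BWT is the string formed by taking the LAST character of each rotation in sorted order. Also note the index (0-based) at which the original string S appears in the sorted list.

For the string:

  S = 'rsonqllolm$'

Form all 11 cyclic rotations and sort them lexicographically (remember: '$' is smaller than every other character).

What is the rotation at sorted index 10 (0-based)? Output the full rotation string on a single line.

All 11 rotations (rotation i = S[i:]+S[:i]):
  rot[0] = rsonqllolm$
  rot[1] = sonqllolm$r
  rot[2] = onqllolm$rs
  rot[3] = nqllolm$rso
  rot[4] = qllolm$rson
  rot[5] = llolm$rsonq
  rot[6] = lolm$rsonql
  rot[7] = olm$rsonqll
  rot[8] = lm$rsonqllo
  rot[9] = m$rsonqllol
  rot[10] = $rsonqllolm
Sorted (with $ < everything):
  sorted[0] = $rsonqllolm
  sorted[1] = llolm$rsonq
  sorted[2] = lm$rsonqllo
  sorted[3] = lolm$rsonql
  sorted[4] = m$rsonqllol
  sorted[5] = nqllolm$rso
  sorted[6] = olm$rsonqll
  sorted[7] = onqllolm$rs
  sorted[8] = qllolm$rson
  sorted[9] = rsonqllolm$
  sorted[10] = sonqllolm$r
sorted[10] = sonqllolm$r

Answer: sonqllolm$r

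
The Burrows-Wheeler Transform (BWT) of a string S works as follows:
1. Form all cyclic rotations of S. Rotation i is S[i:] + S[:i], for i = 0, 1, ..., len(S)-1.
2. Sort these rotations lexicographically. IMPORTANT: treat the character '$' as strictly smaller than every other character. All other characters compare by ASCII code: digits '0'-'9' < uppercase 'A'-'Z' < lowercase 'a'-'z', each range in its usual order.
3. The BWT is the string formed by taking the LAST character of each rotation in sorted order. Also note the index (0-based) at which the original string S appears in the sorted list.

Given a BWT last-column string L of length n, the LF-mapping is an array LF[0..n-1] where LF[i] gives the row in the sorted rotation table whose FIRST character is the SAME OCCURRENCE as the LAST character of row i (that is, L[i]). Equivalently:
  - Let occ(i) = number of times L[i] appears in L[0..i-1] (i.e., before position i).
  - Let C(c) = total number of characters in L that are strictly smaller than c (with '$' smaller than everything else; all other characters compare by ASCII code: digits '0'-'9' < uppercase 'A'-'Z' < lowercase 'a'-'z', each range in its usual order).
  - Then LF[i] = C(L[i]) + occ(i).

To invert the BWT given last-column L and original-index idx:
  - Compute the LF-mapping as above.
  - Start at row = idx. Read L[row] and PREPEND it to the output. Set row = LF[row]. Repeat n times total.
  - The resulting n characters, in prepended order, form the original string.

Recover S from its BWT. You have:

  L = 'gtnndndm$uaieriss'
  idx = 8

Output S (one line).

LF mapping: 5 15 9 10 2 11 3 8 0 16 1 6 4 12 7 13 14
Walk LF starting at row 8, prepending L[row]:
  step 1: row=8, L[8]='$', prepend. Next row=LF[8]=0
  step 2: row=0, L[0]='g', prepend. Next row=LF[0]=5
  step 3: row=5, L[5]='n', prepend. Next row=LF[5]=11
  step 4: row=11, L[11]='i', prepend. Next row=LF[11]=6
  step 5: row=6, L[6]='d', prepend. Next row=LF[6]=3
  step 6: row=3, L[3]='n', prepend. Next row=LF[3]=10
  step 7: row=10, L[10]='a', prepend. Next row=LF[10]=1
  step 8: row=1, L[1]='t', prepend. Next row=LF[1]=15
  step 9: row=15, L[15]='s', prepend. Next row=LF[15]=13
  step 10: row=13, L[13]='r', prepend. Next row=LF[13]=12
  step 11: row=12, L[12]='e', prepend. Next row=LF[12]=4
  step 12: row=4, L[4]='d', prepend. Next row=LF[4]=2
  step 13: row=2, L[2]='n', prepend. Next row=LF[2]=9
  step 14: row=9, L[9]='u', prepend. Next row=LF[9]=16
  step 15: row=16, L[16]='s', prepend. Next row=LF[16]=14
  step 16: row=14, L[14]='i', prepend. Next row=LF[14]=7
  step 17: row=7, L[7]='m', prepend. Next row=LF[7]=8
Reversed output: misunderstanding$

Answer: misunderstanding$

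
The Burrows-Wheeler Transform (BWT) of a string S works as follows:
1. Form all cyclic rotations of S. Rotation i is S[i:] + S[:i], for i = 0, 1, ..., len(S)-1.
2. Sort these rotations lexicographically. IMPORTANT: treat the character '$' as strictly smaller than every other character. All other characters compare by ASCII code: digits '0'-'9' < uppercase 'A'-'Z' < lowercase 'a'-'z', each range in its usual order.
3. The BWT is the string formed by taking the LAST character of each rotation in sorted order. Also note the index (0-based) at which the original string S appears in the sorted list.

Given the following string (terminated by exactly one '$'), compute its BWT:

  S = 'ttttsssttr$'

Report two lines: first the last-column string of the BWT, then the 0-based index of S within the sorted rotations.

All 11 rotations (rotation i = S[i:]+S[:i]):
  rot[0] = ttttsssttr$
  rot[1] = tttsssttr$t
  rot[2] = ttsssttr$tt
  rot[3] = tsssttr$ttt
  rot[4] = sssttr$tttt
  rot[5] = ssttr$tttts
  rot[6] = sttr$ttttss
  rot[7] = ttr$ttttsss
  rot[8] = tr$ttttssst
  rot[9] = r$ttttssstt
  rot[10] = $ttttsssttr
Sorted (with $ < everything):
  sorted[0] = $ttttsssttr  (last char: 'r')
  sorted[1] = r$ttttssstt  (last char: 't')
  sorted[2] = sssttr$tttt  (last char: 't')
  sorted[3] = ssttr$tttts  (last char: 's')
  sorted[4] = sttr$ttttss  (last char: 's')
  sorted[5] = tr$ttttssst  (last char: 't')
  sorted[6] = tsssttr$ttt  (last char: 't')
  sorted[7] = ttr$ttttsss  (last char: 's')
  sorted[8] = ttsssttr$tt  (last char: 't')
  sorted[9] = tttsssttr$t  (last char: 't')
  sorted[10] = ttttsssttr$  (last char: '$')
Last column: rttssttstt$
Original string S is at sorted index 10

Answer: rttssttstt$
10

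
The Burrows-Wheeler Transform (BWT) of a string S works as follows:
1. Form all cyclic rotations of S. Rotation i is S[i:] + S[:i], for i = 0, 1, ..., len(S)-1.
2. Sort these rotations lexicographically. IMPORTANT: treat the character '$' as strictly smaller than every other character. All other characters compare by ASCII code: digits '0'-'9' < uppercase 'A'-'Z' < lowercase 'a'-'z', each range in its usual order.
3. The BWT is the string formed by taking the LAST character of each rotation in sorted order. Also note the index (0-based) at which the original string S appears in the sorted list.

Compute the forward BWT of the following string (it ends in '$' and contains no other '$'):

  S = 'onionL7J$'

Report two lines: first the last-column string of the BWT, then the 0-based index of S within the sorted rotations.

Answer: JL7nnooi$
8

Derivation:
All 9 rotations (rotation i = S[i:]+S[:i]):
  rot[0] = onionL7J$
  rot[1] = nionL7J$o
  rot[2] = ionL7J$on
  rot[3] = onL7J$oni
  rot[4] = nL7J$onio
  rot[5] = L7J$onion
  rot[6] = 7J$onionL
  rot[7] = J$onionL7
  rot[8] = $onionL7J
Sorted (with $ < everything):
  sorted[0] = $onionL7J  (last char: 'J')
  sorted[1] = 7J$onionL  (last char: 'L')
  sorted[2] = J$onionL7  (last char: '7')
  sorted[3] = L7J$onion  (last char: 'n')
  sorted[4] = ionL7J$on  (last char: 'n')
  sorted[5] = nL7J$onio  (last char: 'o')
  sorted[6] = nionL7J$o  (last char: 'o')
  sorted[7] = onL7J$oni  (last char: 'i')
  sorted[8] = onionL7J$  (last char: '$')
Last column: JL7nnooi$
Original string S is at sorted index 8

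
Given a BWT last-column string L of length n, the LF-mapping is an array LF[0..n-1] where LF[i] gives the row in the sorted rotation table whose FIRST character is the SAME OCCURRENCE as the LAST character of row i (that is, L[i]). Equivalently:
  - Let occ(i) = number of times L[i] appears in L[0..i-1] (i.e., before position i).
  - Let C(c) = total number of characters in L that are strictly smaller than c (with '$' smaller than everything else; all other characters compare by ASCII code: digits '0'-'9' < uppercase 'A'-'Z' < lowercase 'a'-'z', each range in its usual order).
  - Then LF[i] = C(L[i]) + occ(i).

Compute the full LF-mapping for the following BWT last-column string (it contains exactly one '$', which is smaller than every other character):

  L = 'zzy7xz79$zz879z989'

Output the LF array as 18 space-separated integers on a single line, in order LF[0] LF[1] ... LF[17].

Answer: 12 13 11 1 10 14 2 6 0 15 16 4 3 7 17 8 5 9

Derivation:
Char counts: '$':1, '7':3, '8':2, '9':4, 'x':1, 'y':1, 'z':6
C (first-col start): C('$')=0, C('7')=1, C('8')=4, C('9')=6, C('x')=10, C('y')=11, C('z')=12
L[0]='z': occ=0, LF[0]=C('z')+0=12+0=12
L[1]='z': occ=1, LF[1]=C('z')+1=12+1=13
L[2]='y': occ=0, LF[2]=C('y')+0=11+0=11
L[3]='7': occ=0, LF[3]=C('7')+0=1+0=1
L[4]='x': occ=0, LF[4]=C('x')+0=10+0=10
L[5]='z': occ=2, LF[5]=C('z')+2=12+2=14
L[6]='7': occ=1, LF[6]=C('7')+1=1+1=2
L[7]='9': occ=0, LF[7]=C('9')+0=6+0=6
L[8]='$': occ=0, LF[8]=C('$')+0=0+0=0
L[9]='z': occ=3, LF[9]=C('z')+3=12+3=15
L[10]='z': occ=4, LF[10]=C('z')+4=12+4=16
L[11]='8': occ=0, LF[11]=C('8')+0=4+0=4
L[12]='7': occ=2, LF[12]=C('7')+2=1+2=3
L[13]='9': occ=1, LF[13]=C('9')+1=6+1=7
L[14]='z': occ=5, LF[14]=C('z')+5=12+5=17
L[15]='9': occ=2, LF[15]=C('9')+2=6+2=8
L[16]='8': occ=1, LF[16]=C('8')+1=4+1=5
L[17]='9': occ=3, LF[17]=C('9')+3=6+3=9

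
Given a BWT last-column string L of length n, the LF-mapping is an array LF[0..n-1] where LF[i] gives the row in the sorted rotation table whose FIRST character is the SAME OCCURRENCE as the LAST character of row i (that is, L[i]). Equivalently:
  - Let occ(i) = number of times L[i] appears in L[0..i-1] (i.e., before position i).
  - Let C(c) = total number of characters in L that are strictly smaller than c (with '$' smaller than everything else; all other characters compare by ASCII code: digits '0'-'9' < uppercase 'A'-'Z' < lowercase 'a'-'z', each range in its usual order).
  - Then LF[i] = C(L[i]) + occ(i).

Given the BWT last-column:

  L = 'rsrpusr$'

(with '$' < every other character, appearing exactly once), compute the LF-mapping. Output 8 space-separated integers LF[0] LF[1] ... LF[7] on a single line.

Char counts: '$':1, 'p':1, 'r':3, 's':2, 'u':1
C (first-col start): C('$')=0, C('p')=1, C('r')=2, C('s')=5, C('u')=7
L[0]='r': occ=0, LF[0]=C('r')+0=2+0=2
L[1]='s': occ=0, LF[1]=C('s')+0=5+0=5
L[2]='r': occ=1, LF[2]=C('r')+1=2+1=3
L[3]='p': occ=0, LF[3]=C('p')+0=1+0=1
L[4]='u': occ=0, LF[4]=C('u')+0=7+0=7
L[5]='s': occ=1, LF[5]=C('s')+1=5+1=6
L[6]='r': occ=2, LF[6]=C('r')+2=2+2=4
L[7]='$': occ=0, LF[7]=C('$')+0=0+0=0

Answer: 2 5 3 1 7 6 4 0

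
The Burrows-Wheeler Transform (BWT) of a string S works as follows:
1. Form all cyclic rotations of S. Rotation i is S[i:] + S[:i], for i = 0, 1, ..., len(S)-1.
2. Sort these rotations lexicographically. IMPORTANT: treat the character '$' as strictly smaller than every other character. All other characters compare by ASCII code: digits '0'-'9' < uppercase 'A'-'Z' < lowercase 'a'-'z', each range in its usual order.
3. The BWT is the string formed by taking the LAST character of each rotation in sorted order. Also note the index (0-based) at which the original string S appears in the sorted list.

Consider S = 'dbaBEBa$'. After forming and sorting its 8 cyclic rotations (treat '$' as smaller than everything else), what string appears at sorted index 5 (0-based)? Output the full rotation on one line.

All 8 rotations (rotation i = S[i:]+S[:i]):
  rot[0] = dbaBEBa$
  rot[1] = baBEBa$d
  rot[2] = aBEBa$db
  rot[3] = BEBa$dba
  rot[4] = EBa$dbaB
  rot[5] = Ba$dbaBE
  rot[6] = a$dbaBEB
  rot[7] = $dbaBEBa
Sorted (with $ < everything):
  sorted[0] = $dbaBEBa
  sorted[1] = BEBa$dba
  sorted[2] = Ba$dbaBE
  sorted[3] = EBa$dbaB
  sorted[4] = a$dbaBEB
  sorted[5] = aBEBa$db
  sorted[6] = baBEBa$d
  sorted[7] = dbaBEBa$
sorted[5] = aBEBa$db

Answer: aBEBa$db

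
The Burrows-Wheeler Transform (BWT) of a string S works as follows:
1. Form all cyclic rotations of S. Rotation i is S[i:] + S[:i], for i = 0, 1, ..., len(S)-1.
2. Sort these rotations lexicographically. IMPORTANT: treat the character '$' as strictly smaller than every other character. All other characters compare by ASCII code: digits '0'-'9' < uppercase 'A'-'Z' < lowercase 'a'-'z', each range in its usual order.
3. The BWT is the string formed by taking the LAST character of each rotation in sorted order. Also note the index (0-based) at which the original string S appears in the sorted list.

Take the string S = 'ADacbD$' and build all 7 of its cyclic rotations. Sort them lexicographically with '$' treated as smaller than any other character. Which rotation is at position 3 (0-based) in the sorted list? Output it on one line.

All 7 rotations (rotation i = S[i:]+S[:i]):
  rot[0] = ADacbD$
  rot[1] = DacbD$A
  rot[2] = acbD$AD
  rot[3] = cbD$ADa
  rot[4] = bD$ADac
  rot[5] = D$ADacb
  rot[6] = $ADacbD
Sorted (with $ < everything):
  sorted[0] = $ADacbD
  sorted[1] = ADacbD$
  sorted[2] = D$ADacb
  sorted[3] = DacbD$A
  sorted[4] = acbD$AD
  sorted[5] = bD$ADac
  sorted[6] = cbD$ADa
sorted[3] = DacbD$A

Answer: DacbD$A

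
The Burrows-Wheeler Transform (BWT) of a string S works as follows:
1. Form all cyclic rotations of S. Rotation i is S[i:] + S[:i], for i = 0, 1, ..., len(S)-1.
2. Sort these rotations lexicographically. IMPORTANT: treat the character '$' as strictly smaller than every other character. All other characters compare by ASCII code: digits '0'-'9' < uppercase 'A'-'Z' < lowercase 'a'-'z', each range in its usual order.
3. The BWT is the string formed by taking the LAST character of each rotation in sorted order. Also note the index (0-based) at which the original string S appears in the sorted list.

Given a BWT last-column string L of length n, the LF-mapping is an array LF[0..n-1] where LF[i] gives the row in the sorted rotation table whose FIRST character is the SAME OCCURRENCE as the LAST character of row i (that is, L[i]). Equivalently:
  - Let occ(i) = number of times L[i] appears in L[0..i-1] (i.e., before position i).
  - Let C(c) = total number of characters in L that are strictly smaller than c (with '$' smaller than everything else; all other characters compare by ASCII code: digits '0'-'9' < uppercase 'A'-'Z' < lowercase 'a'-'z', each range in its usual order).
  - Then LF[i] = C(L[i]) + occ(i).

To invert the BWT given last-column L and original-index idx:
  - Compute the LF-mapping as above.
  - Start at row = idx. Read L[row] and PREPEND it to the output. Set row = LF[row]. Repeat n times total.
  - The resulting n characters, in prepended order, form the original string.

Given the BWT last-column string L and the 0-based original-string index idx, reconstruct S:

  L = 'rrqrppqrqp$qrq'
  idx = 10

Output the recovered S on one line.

LF mapping: 9 10 4 11 1 2 5 12 6 3 0 7 13 8
Walk LF starting at row 10, prepending L[row]:
  step 1: row=10, L[10]='$', prepend. Next row=LF[10]=0
  step 2: row=0, L[0]='r', prepend. Next row=LF[0]=9
  step 3: row=9, L[9]='p', prepend. Next row=LF[9]=3
  step 4: row=3, L[3]='r', prepend. Next row=LF[3]=11
  step 5: row=11, L[11]='q', prepend. Next row=LF[11]=7
  step 6: row=7, L[7]='r', prepend. Next row=LF[7]=12
  step 7: row=12, L[12]='r', prepend. Next row=LF[12]=13
  step 8: row=13, L[13]='q', prepend. Next row=LF[13]=8
  step 9: row=8, L[8]='q', prepend. Next row=LF[8]=6
  step 10: row=6, L[6]='q', prepend. Next row=LF[6]=5
  step 11: row=5, L[5]='p', prepend. Next row=LF[5]=2
  step 12: row=2, L[2]='q', prepend. Next row=LF[2]=4
  step 13: row=4, L[4]='p', prepend. Next row=LF[4]=1
  step 14: row=1, L[1]='r', prepend. Next row=LF[1]=10
Reversed output: rpqpqqqrrqrpr$

Answer: rpqpqqqrrqrpr$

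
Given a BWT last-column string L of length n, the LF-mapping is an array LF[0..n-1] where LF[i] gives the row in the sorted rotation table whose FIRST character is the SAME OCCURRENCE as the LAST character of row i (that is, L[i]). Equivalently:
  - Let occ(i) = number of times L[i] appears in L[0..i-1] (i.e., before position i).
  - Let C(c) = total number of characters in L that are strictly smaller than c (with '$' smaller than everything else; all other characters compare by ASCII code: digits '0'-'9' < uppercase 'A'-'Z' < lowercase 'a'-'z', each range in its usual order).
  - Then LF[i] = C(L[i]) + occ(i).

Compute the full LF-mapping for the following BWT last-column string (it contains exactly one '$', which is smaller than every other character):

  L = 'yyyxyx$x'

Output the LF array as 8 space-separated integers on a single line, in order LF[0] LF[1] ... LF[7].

Char counts: '$':1, 'x':3, 'y':4
C (first-col start): C('$')=0, C('x')=1, C('y')=4
L[0]='y': occ=0, LF[0]=C('y')+0=4+0=4
L[1]='y': occ=1, LF[1]=C('y')+1=4+1=5
L[2]='y': occ=2, LF[2]=C('y')+2=4+2=6
L[3]='x': occ=0, LF[3]=C('x')+0=1+0=1
L[4]='y': occ=3, LF[4]=C('y')+3=4+3=7
L[5]='x': occ=1, LF[5]=C('x')+1=1+1=2
L[6]='$': occ=0, LF[6]=C('$')+0=0+0=0
L[7]='x': occ=2, LF[7]=C('x')+2=1+2=3

Answer: 4 5 6 1 7 2 0 3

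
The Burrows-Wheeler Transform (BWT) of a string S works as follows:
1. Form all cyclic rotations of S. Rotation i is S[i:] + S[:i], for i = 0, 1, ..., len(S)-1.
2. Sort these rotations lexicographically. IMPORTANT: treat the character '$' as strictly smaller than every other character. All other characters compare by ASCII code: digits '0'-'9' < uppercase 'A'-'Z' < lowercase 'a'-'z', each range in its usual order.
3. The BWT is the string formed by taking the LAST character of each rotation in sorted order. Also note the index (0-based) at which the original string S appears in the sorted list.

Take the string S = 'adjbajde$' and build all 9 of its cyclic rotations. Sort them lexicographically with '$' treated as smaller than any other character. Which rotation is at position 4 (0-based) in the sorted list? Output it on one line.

Answer: de$adjbaj

Derivation:
All 9 rotations (rotation i = S[i:]+S[:i]):
  rot[0] = adjbajde$
  rot[1] = djbajde$a
  rot[2] = jbajde$ad
  rot[3] = bajde$adj
  rot[4] = ajde$adjb
  rot[5] = jde$adjba
  rot[6] = de$adjbaj
  rot[7] = e$adjbajd
  rot[8] = $adjbajde
Sorted (with $ < everything):
  sorted[0] = $adjbajde
  sorted[1] = adjbajde$
  sorted[2] = ajde$adjb
  sorted[3] = bajde$adj
  sorted[4] = de$adjbaj
  sorted[5] = djbajde$a
  sorted[6] = e$adjbajd
  sorted[7] = jbajde$ad
  sorted[8] = jde$adjba
sorted[4] = de$adjbaj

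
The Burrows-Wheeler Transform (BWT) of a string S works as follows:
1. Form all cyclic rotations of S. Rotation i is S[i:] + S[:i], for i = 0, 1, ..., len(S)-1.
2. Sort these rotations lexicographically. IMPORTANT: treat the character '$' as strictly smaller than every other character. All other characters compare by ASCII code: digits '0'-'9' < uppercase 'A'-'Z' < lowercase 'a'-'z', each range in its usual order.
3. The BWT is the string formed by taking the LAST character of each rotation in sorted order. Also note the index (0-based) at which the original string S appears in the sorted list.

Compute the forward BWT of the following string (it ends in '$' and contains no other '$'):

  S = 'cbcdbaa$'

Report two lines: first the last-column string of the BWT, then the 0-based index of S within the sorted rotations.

Answer: aabdc$bc
5

Derivation:
All 8 rotations (rotation i = S[i:]+S[:i]):
  rot[0] = cbcdbaa$
  rot[1] = bcdbaa$c
  rot[2] = cdbaa$cb
  rot[3] = dbaa$cbc
  rot[4] = baa$cbcd
  rot[5] = aa$cbcdb
  rot[6] = a$cbcdba
  rot[7] = $cbcdbaa
Sorted (with $ < everything):
  sorted[0] = $cbcdbaa  (last char: 'a')
  sorted[1] = a$cbcdba  (last char: 'a')
  sorted[2] = aa$cbcdb  (last char: 'b')
  sorted[3] = baa$cbcd  (last char: 'd')
  sorted[4] = bcdbaa$c  (last char: 'c')
  sorted[5] = cbcdbaa$  (last char: '$')
  sorted[6] = cdbaa$cb  (last char: 'b')
  sorted[7] = dbaa$cbc  (last char: 'c')
Last column: aabdc$bc
Original string S is at sorted index 5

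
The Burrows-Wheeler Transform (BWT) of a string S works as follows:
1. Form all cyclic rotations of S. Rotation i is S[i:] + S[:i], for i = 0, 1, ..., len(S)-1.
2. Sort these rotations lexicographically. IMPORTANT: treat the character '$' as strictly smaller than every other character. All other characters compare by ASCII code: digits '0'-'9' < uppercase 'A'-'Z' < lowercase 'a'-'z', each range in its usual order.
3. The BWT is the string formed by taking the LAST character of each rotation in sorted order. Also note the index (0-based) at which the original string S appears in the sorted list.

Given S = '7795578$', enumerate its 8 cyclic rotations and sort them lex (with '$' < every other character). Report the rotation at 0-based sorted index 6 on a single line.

All 8 rotations (rotation i = S[i:]+S[:i]):
  rot[0] = 7795578$
  rot[1] = 795578$7
  rot[2] = 95578$77
  rot[3] = 5578$779
  rot[4] = 578$7795
  rot[5] = 78$77955
  rot[6] = 8$779557
  rot[7] = $7795578
Sorted (with $ < everything):
  sorted[0] = $7795578
  sorted[1] = 5578$779
  sorted[2] = 578$7795
  sorted[3] = 7795578$
  sorted[4] = 78$77955
  sorted[5] = 795578$7
  sorted[6] = 8$779557
  sorted[7] = 95578$77
sorted[6] = 8$779557

Answer: 8$779557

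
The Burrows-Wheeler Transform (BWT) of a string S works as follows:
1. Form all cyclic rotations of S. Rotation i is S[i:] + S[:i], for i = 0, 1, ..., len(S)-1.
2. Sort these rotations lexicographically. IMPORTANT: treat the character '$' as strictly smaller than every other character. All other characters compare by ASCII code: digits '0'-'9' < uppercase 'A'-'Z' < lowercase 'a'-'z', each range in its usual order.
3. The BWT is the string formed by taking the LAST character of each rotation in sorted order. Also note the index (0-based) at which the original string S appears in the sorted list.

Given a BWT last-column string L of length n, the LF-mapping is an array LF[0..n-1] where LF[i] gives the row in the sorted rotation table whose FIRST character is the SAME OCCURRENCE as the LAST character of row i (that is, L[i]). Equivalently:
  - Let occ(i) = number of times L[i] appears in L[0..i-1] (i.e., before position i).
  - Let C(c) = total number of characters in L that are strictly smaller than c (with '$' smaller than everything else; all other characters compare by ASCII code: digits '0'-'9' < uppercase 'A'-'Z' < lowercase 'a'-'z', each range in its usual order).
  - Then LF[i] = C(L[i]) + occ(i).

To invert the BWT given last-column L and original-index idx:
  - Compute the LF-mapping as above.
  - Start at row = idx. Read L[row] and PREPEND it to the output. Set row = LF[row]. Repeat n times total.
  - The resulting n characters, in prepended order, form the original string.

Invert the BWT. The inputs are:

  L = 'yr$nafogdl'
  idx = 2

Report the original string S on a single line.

LF mapping: 9 8 0 6 1 3 7 4 2 5
Walk LF starting at row 2, prepending L[row]:
  step 1: row=2, L[2]='$', prepend. Next row=LF[2]=0
  step 2: row=0, L[0]='y', prepend. Next row=LF[0]=9
  step 3: row=9, L[9]='l', prepend. Next row=LF[9]=5
  step 4: row=5, L[5]='f', prepend. Next row=LF[5]=3
  step 5: row=3, L[3]='n', prepend. Next row=LF[3]=6
  step 6: row=6, L[6]='o', prepend. Next row=LF[6]=7
  step 7: row=7, L[7]='g', prepend. Next row=LF[7]=4
  step 8: row=4, L[4]='a', prepend. Next row=LF[4]=1
  step 9: row=1, L[1]='r', prepend. Next row=LF[1]=8
  step 10: row=8, L[8]='d', prepend. Next row=LF[8]=2
Reversed output: dragonfly$

Answer: dragonfly$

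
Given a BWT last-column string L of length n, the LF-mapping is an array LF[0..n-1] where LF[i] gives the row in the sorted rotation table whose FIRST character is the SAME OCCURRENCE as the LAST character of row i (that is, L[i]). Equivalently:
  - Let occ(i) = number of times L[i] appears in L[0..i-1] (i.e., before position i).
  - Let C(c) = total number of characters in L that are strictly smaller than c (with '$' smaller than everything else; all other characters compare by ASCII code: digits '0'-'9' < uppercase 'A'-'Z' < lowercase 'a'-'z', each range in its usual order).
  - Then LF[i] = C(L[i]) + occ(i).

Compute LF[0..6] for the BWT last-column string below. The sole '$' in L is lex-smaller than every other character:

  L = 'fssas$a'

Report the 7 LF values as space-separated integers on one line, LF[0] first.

Char counts: '$':1, 'a':2, 'f':1, 's':3
C (first-col start): C('$')=0, C('a')=1, C('f')=3, C('s')=4
L[0]='f': occ=0, LF[0]=C('f')+0=3+0=3
L[1]='s': occ=0, LF[1]=C('s')+0=4+0=4
L[2]='s': occ=1, LF[2]=C('s')+1=4+1=5
L[3]='a': occ=0, LF[3]=C('a')+0=1+0=1
L[4]='s': occ=2, LF[4]=C('s')+2=4+2=6
L[5]='$': occ=0, LF[5]=C('$')+0=0+0=0
L[6]='a': occ=1, LF[6]=C('a')+1=1+1=2

Answer: 3 4 5 1 6 0 2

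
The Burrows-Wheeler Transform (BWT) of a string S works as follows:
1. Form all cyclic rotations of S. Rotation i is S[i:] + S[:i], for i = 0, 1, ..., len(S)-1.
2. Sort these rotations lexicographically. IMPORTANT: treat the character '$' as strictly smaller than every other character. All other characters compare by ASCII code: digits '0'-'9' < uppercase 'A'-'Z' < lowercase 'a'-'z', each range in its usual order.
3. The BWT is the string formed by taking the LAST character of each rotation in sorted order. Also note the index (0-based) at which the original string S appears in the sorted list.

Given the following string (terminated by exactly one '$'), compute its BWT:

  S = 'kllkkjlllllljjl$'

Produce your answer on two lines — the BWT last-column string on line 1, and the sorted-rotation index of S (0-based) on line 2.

All 16 rotations (rotation i = S[i:]+S[:i]):
  rot[0] = kllkkjlllllljjl$
  rot[1] = llkkjlllllljjl$k
  rot[2] = lkkjlllllljjl$kl
  rot[3] = kkjlllllljjl$kll
  rot[4] = kjlllllljjl$kllk
  rot[5] = jlllllljjl$kllkk
  rot[6] = lllllljjl$kllkkj
  rot[7] = llllljjl$kllkkjl
  rot[8] = lllljjl$kllkkjll
  rot[9] = llljjl$kllkkjlll
  rot[10] = lljjl$kllkkjllll
  rot[11] = ljjl$kllkkjlllll
  rot[12] = jjl$kllkkjllllll
  rot[13] = jl$kllkkjllllllj
  rot[14] = l$kllkkjlllllljj
  rot[15] = $kllkkjlllllljjl
Sorted (with $ < everything):
  sorted[0] = $kllkkjlllllljjl  (last char: 'l')
  sorted[1] = jjl$kllkkjllllll  (last char: 'l')
  sorted[2] = jl$kllkkjllllllj  (last char: 'j')
  sorted[3] = jlllllljjl$kllkk  (last char: 'k')
  sorted[4] = kjlllllljjl$kllk  (last char: 'k')
  sorted[5] = kkjlllllljjl$kll  (last char: 'l')
  sorted[6] = kllkkjlllllljjl$  (last char: '$')
  sorted[7] = l$kllkkjlllllljj  (last char: 'j')
  sorted[8] = ljjl$kllkkjlllll  (last char: 'l')
  sorted[9] = lkkjlllllljjl$kl  (last char: 'l')
  sorted[10] = lljjl$kllkkjllll  (last char: 'l')
  sorted[11] = llkkjlllllljjl$k  (last char: 'k')
  sorted[12] = llljjl$kllkkjlll  (last char: 'l')
  sorted[13] = lllljjl$kllkkjll  (last char: 'l')
  sorted[14] = llllljjl$kllkkjl  (last char: 'l')
  sorted[15] = lllllljjl$kllkkj  (last char: 'j')
Last column: lljkkl$jlllklllj
Original string S is at sorted index 6

Answer: lljkkl$jlllklllj
6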